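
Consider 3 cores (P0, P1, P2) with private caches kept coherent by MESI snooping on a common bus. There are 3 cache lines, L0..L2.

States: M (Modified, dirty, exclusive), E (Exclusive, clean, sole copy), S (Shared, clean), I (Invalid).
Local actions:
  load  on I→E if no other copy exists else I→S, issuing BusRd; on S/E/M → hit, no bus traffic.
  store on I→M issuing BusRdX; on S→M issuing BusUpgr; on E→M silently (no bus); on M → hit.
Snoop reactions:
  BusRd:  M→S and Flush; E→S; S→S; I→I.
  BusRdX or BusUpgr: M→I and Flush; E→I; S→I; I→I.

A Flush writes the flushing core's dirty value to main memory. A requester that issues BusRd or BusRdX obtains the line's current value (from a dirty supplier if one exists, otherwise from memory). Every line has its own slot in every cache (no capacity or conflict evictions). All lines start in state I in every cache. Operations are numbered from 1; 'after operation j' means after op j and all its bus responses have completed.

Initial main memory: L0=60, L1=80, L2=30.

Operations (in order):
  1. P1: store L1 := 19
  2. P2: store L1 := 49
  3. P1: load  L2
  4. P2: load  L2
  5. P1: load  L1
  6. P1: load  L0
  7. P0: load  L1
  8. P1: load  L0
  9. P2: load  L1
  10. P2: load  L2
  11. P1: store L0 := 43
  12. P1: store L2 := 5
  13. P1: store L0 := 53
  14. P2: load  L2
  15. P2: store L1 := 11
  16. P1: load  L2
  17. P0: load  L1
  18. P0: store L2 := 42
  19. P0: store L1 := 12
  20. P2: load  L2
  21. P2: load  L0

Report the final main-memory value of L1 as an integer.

[1] P1: store L1 := 19 | P0:I, P1:M(19), P2:I | bus: BusRdX
[2] P2: store L1 := 49 | P0:I, P1:I, P2:M(49) | bus: BusRdX,Flush
[3] P1: load  L2 | P0:I, P1:E(30), P2:I | bus: BusRd
[4] P2: load  L2 | P0:I, P1:S(30), P2:S(30) | bus: BusRd
[5] P1: load  L1 | P0:I, P1:S(49), P2:S(49) | bus: BusRd,Flush
[6] P1: load  L0 | P0:I, P1:E(60), P2:I | bus: BusRd
[7] P0: load  L1 | P0:S(49), P1:S(49), P2:S(49) | bus: BusRd
[8] P1: load  L0 | P0:I, P1:E(60), P2:I | bus: none
[9] P2: load  L1 | P0:S(49), P1:S(49), P2:S(49) | bus: none
[10] P2: load  L2 | P0:I, P1:S(30), P2:S(30) | bus: none
[11] P1: store L0 := 43 | P0:I, P1:M(43), P2:I | bus: none
[12] P1: store L2 := 5 | P0:I, P1:M(5), P2:I | bus: BusUpgr
[13] P1: store L0 := 53 | P0:I, P1:M(53), P2:I | bus: none
[14] P2: load  L2 | P0:I, P1:S(5), P2:S(5) | bus: BusRd,Flush
[15] P2: store L1 := 11 | P0:I, P1:I, P2:M(11) | bus: BusUpgr
[16] P1: load  L2 | P0:I, P1:S(5), P2:S(5) | bus: none
[17] P0: load  L1 | P0:S(11), P1:I, P2:S(11) | bus: BusRd,Flush
[18] P0: store L2 := 42 | P0:M(42), P1:I, P2:I | bus: BusRdX
[19] P0: store L1 := 12 | P0:M(12), P1:I, P2:I | bus: BusUpgr
[20] P2: load  L2 | P0:S(42), P1:I, P2:S(42) | bus: BusRd,Flush
[21] P2: load  L0 | P0:I, P1:S(53), P2:S(53) | bus: BusRd,Flush

memory[L1] = 11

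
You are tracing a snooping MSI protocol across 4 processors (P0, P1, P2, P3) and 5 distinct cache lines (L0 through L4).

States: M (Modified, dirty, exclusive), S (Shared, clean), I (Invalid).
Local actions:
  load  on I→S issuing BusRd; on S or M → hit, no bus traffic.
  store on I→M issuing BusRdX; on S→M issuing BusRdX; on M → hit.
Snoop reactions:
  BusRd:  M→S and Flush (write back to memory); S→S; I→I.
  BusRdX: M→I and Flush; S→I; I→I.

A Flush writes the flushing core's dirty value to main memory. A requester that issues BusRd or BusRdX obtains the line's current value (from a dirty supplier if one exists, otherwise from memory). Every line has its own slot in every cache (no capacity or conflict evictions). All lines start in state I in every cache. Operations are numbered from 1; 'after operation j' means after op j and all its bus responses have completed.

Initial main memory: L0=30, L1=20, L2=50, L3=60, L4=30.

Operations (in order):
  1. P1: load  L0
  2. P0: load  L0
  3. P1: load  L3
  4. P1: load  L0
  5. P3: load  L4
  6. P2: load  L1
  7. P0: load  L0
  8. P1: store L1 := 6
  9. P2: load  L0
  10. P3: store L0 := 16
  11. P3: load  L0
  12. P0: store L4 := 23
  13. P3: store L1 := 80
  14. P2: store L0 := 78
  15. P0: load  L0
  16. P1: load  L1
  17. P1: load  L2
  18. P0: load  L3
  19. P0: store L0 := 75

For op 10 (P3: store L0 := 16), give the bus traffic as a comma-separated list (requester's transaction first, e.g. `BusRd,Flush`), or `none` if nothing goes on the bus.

step 1: P1: load  L0  ⟶  ISII  (L0)  txn=BusRd  M[L0]=30
step 2: P0: load  L0  ⟶  SSII  (L0)  txn=BusRd  M[L0]=30
step 3: P1: load  L3  ⟶  ISII  (L3)  txn=BusRd  M[L3]=60
step 4: P1: load  L0  ⟶  SSII  (L0)  txn=∅  M[L0]=30
step 5: P3: load  L4  ⟶  IIIS  (L4)  txn=BusRd  M[L4]=30
step 6: P2: load  L1  ⟶  IISI  (L1)  txn=BusRd  M[L1]=20
step 7: P0: load  L0  ⟶  SSII  (L0)  txn=∅  M[L0]=30
step 8: P1: store L1 := 6  ⟶  IMII  (L1)  txn=BusRdX  M[L1]=20
step 9: P2: load  L0  ⟶  SSSI  (L0)  txn=BusRd  M[L0]=30
step 10: P3: store L0 := 16  ⟶  IIIM  (L0)  txn=BusRdX  M[L0]=30
step 11: P3: load  L0  ⟶  IIIM  (L0)  txn=∅  M[L0]=30
step 12: P0: store L4 := 23  ⟶  MIII  (L4)  txn=BusRdX  M[L4]=30
step 13: P3: store L1 := 80  ⟶  IIIM  (L1)  txn=BusRdX+Flush  M[L1]=6
step 14: P2: store L0 := 78  ⟶  IIMI  (L0)  txn=BusRdX+Flush  M[L0]=16
step 15: P0: load  L0  ⟶  SISI  (L0)  txn=BusRd+Flush  M[L0]=78
step 16: P1: load  L1  ⟶  ISIS  (L1)  txn=BusRd+Flush  M[L1]=80
step 17: P1: load  L2  ⟶  ISII  (L2)  txn=BusRd  M[L2]=50
step 18: P0: load  L3  ⟶  SSII  (L3)  txn=BusRd  M[L3]=60
step 19: P0: store L0 := 75  ⟶  MIII  (L0)  txn=BusRdX  M[L0]=78

bus = BusRdX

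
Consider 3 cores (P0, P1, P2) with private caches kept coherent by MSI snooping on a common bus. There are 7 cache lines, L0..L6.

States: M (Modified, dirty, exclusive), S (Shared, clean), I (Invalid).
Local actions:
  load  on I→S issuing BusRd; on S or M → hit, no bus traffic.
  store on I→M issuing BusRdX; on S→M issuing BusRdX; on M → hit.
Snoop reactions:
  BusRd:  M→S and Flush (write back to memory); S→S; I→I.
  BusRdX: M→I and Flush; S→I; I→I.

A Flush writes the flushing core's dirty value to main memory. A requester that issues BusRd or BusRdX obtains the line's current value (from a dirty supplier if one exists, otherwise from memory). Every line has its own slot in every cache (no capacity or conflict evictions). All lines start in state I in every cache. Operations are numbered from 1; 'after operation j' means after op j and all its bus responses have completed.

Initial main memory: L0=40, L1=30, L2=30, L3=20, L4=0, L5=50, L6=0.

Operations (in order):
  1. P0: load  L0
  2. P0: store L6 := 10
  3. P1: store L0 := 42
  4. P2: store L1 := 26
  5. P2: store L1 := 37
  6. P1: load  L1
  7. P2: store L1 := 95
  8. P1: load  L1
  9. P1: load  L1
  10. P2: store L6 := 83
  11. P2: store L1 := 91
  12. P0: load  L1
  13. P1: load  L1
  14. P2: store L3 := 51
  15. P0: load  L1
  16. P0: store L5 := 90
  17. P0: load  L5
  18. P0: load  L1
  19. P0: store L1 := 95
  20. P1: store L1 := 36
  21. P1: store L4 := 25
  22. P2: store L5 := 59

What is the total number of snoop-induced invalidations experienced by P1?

  op1 P0: load  L0 → S/I/I on L0; bus BusRd; mem=40
  op2 P0: store L6 := 10 → M/I/I on L6; bus BusRdX; mem=0
  op3 P1: store L0 := 42 → I/M/I on L0; bus BusRdX; mem=40
  op4 P2: store L1 := 26 → I/I/M on L1; bus BusRdX; mem=30
  op5 P2: store L1 := 37 → I/I/M on L1; bus (none); mem=30
  op6 P1: load  L1 → I/S/S on L1; bus BusRd Flush; mem=37
  op7 P2: store L1 := 95 → I/I/M on L1; bus BusRdX; mem=37
  op8 P1: load  L1 → I/S/S on L1; bus BusRd Flush; mem=95
  op9 P1: load  L1 → I/S/S on L1; bus (none); mem=95
  op10 P2: store L6 := 83 → I/I/M on L6; bus BusRdX Flush; mem=10
  op11 P2: store L1 := 91 → I/I/M on L1; bus BusRdX; mem=95
  op12 P0: load  L1 → S/I/S on L1; bus BusRd Flush; mem=91
  op13 P1: load  L1 → S/S/S on L1; bus BusRd; mem=91
  op14 P2: store L3 := 51 → I/I/M on L3; bus BusRdX; mem=20
  op15 P0: load  L1 → S/S/S on L1; bus (none); mem=91
  op16 P0: store L5 := 90 → M/I/I on L5; bus BusRdX; mem=50
  op17 P0: load  L5 → M/I/I on L5; bus (none); mem=50
  op18 P0: load  L1 → S/S/S on L1; bus (none); mem=91
  op19 P0: store L1 := 95 → M/I/I on L1; bus BusRdX; mem=91
  op20 P1: store L1 := 36 → I/M/I on L1; bus BusRdX Flush; mem=95
  op21 P1: store L4 := 25 → I/M/I on L4; bus BusRdX; mem=0
  op22 P2: store L5 := 59 → I/I/M on L5; bus BusRdX Flush; mem=90

invalidations = 3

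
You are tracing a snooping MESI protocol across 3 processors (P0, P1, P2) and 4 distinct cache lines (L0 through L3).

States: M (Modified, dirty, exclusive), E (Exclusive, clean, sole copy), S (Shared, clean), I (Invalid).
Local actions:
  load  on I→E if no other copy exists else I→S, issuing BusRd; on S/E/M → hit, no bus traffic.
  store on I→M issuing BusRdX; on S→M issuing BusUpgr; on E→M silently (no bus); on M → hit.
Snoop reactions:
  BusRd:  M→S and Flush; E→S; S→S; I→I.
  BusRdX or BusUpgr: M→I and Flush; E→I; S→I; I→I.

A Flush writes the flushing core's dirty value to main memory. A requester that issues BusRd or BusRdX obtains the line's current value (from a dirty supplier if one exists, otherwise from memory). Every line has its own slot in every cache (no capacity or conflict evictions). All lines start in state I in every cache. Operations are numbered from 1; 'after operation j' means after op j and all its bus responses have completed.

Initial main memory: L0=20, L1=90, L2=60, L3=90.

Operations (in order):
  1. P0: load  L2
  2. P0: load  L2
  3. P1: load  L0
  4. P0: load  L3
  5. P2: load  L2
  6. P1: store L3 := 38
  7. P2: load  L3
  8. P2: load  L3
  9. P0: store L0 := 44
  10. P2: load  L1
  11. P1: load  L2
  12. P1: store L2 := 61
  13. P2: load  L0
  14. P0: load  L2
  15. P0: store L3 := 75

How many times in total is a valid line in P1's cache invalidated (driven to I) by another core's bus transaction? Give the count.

[1] P0: load  L2 | P0:E(60), P1:I, P2:I | bus: BusRd
[2] P0: load  L2 | P0:E(60), P1:I, P2:I | bus: none
[3] P1: load  L0 | P0:I, P1:E(20), P2:I | bus: BusRd
[4] P0: load  L3 | P0:E(90), P1:I, P2:I | bus: BusRd
[5] P2: load  L2 | P0:S(60), P1:I, P2:S(60) | bus: BusRd
[6] P1: store L3 := 38 | P0:I, P1:M(38), P2:I | bus: BusRdX
[7] P2: load  L3 | P0:I, P1:S(38), P2:S(38) | bus: BusRd,Flush
[8] P2: load  L3 | P0:I, P1:S(38), P2:S(38) | bus: none
[9] P0: store L0 := 44 | P0:M(44), P1:I, P2:I | bus: BusRdX
[10] P2: load  L1 | P0:I, P1:I, P2:E(90) | bus: BusRd
[11] P1: load  L2 | P0:S(60), P1:S(60), P2:S(60) | bus: BusRd
[12] P1: store L2 := 61 | P0:I, P1:M(61), P2:I | bus: BusUpgr
[13] P2: load  L0 | P0:S(44), P1:I, P2:S(44) | bus: BusRd,Flush
[14] P0: load  L2 | P0:S(61), P1:S(61), P2:I | bus: BusRd,Flush
[15] P0: store L3 := 75 | P0:M(75), P1:I, P2:I | bus: BusRdX

invalidations = 2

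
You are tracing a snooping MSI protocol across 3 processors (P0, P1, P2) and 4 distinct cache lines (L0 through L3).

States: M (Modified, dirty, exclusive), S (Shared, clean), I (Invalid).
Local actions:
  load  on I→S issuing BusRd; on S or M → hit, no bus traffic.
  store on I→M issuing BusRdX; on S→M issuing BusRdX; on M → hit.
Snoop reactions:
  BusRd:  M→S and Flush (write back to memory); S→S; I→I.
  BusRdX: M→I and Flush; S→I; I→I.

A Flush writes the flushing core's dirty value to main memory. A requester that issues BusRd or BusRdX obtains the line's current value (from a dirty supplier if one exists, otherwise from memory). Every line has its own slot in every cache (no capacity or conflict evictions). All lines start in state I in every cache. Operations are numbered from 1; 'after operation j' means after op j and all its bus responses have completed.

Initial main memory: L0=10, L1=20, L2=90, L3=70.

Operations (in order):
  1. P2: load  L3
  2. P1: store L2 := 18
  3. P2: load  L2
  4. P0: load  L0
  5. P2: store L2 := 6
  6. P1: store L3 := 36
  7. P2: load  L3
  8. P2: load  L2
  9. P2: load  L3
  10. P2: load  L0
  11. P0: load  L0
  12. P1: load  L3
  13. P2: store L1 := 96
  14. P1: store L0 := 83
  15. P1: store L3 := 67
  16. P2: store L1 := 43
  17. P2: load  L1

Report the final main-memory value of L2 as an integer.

memory[L2] = 18

[1] P2: load  L3 | P0:I, P1:I, P2:S(70) | bus: BusRd
[2] P1: store L2 := 18 | P0:I, P1:M(18), P2:I | bus: BusRdX
[3] P2: load  L2 | P0:I, P1:S(18), P2:S(18) | bus: BusRd,Flush
[4] P0: load  L0 | P0:S(10), P1:I, P2:I | bus: BusRd
[5] P2: store L2 := 6 | P0:I, P1:I, P2:M(6) | bus: BusRdX
[6] P1: store L3 := 36 | P0:I, P1:M(36), P2:I | bus: BusRdX
[7] P2: load  L3 | P0:I, P1:S(36), P2:S(36) | bus: BusRd,Flush
[8] P2: load  L2 | P0:I, P1:I, P2:M(6) | bus: none
[9] P2: load  L3 | P0:I, P1:S(36), P2:S(36) | bus: none
[10] P2: load  L0 | P0:S(10), P1:I, P2:S(10) | bus: BusRd
[11] P0: load  L0 | P0:S(10), P1:I, P2:S(10) | bus: none
[12] P1: load  L3 | P0:I, P1:S(36), P2:S(36) | bus: none
[13] P2: store L1 := 96 | P0:I, P1:I, P2:M(96) | bus: BusRdX
[14] P1: store L0 := 83 | P0:I, P1:M(83), P2:I | bus: BusRdX
[15] P1: store L3 := 67 | P0:I, P1:M(67), P2:I | bus: BusRdX
[16] P2: store L1 := 43 | P0:I, P1:I, P2:M(43) | bus: none
[17] P2: load  L1 | P0:I, P1:I, P2:M(43) | bus: none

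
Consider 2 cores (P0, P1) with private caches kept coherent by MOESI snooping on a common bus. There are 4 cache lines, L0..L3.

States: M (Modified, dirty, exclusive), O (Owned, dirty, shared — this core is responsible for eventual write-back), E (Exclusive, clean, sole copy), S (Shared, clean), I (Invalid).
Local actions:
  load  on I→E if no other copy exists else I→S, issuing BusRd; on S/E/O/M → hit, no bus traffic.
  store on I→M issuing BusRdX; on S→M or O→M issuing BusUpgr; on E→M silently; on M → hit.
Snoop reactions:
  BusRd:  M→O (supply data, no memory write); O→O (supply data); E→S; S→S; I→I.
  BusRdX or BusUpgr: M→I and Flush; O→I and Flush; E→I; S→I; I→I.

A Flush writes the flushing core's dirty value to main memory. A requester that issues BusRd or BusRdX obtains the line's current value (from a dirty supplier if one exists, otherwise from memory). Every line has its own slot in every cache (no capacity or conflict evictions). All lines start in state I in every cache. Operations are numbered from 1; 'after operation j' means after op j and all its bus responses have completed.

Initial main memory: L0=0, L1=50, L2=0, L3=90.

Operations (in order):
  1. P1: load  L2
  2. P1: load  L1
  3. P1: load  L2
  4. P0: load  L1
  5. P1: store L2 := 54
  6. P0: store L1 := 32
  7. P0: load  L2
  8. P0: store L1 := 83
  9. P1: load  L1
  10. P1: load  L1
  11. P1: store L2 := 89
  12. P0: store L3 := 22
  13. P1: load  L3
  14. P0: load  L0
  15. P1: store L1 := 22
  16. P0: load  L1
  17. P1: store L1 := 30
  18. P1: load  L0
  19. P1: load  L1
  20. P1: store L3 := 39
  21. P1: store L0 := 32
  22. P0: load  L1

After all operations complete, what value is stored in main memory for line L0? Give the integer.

1. P1: load  L2  bus=[BusRd]  L2: P0=I P1=E  mem[L2]=0
2. P1: load  L1  bus=[BusRd]  L1: P0=I P1=E  mem[L1]=50
3. P1: load  L2  bus=[-]  L2: P0=I P1=E  mem[L2]=0
4. P0: load  L1  bus=[BusRd]  L1: P0=S P1=S  mem[L1]=50
5. P1: store L2 := 54  bus=[-]  L2: P0=I P1=M  mem[L2]=0
6. P0: store L1 := 32  bus=[BusUpgr]  L1: P0=M P1=I  mem[L1]=50
7. P0: load  L2  bus=[BusRd]  L2: P0=S P1=O  mem[L2]=0
8. P0: store L1 := 83  bus=[-]  L1: P0=M P1=I  mem[L1]=50
9. P1: load  L1  bus=[BusRd]  L1: P0=O P1=S  mem[L1]=50
10. P1: load  L1  bus=[-]  L1: P0=O P1=S  mem[L1]=50
11. P1: store L2 := 89  bus=[BusUpgr]  L2: P0=I P1=M  mem[L2]=0
12. P0: store L3 := 22  bus=[BusRdX]  L3: P0=M P1=I  mem[L3]=90
13. P1: load  L3  bus=[BusRd]  L3: P0=O P1=S  mem[L3]=90
14. P0: load  L0  bus=[BusRd]  L0: P0=E P1=I  mem[L0]=0
15. P1: store L1 := 22  bus=[BusUpgr,Flush]  L1: P0=I P1=M  mem[L1]=83
16. P0: load  L1  bus=[BusRd]  L1: P0=S P1=O  mem[L1]=83
17. P1: store L1 := 30  bus=[BusUpgr]  L1: P0=I P1=M  mem[L1]=83
18. P1: load  L0  bus=[BusRd]  L0: P0=S P1=S  mem[L0]=0
19. P1: load  L1  bus=[-]  L1: P0=I P1=M  mem[L1]=83
20. P1: store L3 := 39  bus=[BusUpgr,Flush]  L3: P0=I P1=M  mem[L3]=22
21. P1: store L0 := 32  bus=[BusUpgr]  L0: P0=I P1=M  mem[L0]=0
22. P0: load  L1  bus=[BusRd]  L1: P0=S P1=O  mem[L1]=83

memory[L0] = 0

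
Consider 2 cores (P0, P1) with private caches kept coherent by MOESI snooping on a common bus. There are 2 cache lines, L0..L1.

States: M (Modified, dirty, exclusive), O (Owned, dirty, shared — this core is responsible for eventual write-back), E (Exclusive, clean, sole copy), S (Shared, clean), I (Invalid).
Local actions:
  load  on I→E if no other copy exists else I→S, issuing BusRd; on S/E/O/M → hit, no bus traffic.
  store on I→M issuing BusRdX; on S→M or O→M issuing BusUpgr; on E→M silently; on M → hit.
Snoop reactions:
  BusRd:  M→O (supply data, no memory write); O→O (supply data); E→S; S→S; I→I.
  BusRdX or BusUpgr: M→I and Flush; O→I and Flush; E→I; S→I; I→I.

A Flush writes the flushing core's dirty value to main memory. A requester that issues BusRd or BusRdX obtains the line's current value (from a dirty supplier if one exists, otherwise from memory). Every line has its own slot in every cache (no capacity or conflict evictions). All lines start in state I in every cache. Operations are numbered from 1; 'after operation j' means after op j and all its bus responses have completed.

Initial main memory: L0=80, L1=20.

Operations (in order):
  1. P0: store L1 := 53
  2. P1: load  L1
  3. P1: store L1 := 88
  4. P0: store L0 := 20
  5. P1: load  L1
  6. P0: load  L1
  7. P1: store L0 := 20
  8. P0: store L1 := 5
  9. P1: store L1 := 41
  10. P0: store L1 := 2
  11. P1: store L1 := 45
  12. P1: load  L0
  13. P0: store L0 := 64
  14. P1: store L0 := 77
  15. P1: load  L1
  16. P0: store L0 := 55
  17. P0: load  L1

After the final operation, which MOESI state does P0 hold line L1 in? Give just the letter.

state = S

1. P0: store L1 := 53  bus=[BusRdX]  L1: P0=M P1=I  mem[L1]=20
2. P1: load  L1  bus=[BusRd]  L1: P0=O P1=S  mem[L1]=20
3. P1: store L1 := 88  bus=[BusUpgr,Flush]  L1: P0=I P1=M  mem[L1]=53
4. P0: store L0 := 20  bus=[BusRdX]  L0: P0=M P1=I  mem[L0]=80
5. P1: load  L1  bus=[-]  L1: P0=I P1=M  mem[L1]=53
6. P0: load  L1  bus=[BusRd]  L1: P0=S P1=O  mem[L1]=53
7. P1: store L0 := 20  bus=[BusRdX,Flush]  L0: P0=I P1=M  mem[L0]=20
8. P0: store L1 := 5  bus=[BusUpgr,Flush]  L1: P0=M P1=I  mem[L1]=88
9. P1: store L1 := 41  bus=[BusRdX,Flush]  L1: P0=I P1=M  mem[L1]=5
10. P0: store L1 := 2  bus=[BusRdX,Flush]  L1: P0=M P1=I  mem[L1]=41
11. P1: store L1 := 45  bus=[BusRdX,Flush]  L1: P0=I P1=M  mem[L1]=2
12. P1: load  L0  bus=[-]  L0: P0=I P1=M  mem[L0]=20
13. P0: store L0 := 64  bus=[BusRdX,Flush]  L0: P0=M P1=I  mem[L0]=20
14. P1: store L0 := 77  bus=[BusRdX,Flush]  L0: P0=I P1=M  mem[L0]=64
15. P1: load  L1  bus=[-]  L1: P0=I P1=M  mem[L1]=2
16. P0: store L0 := 55  bus=[BusRdX,Flush]  L0: P0=M P1=I  mem[L0]=77
17. P0: load  L1  bus=[BusRd]  L1: P0=S P1=O  mem[L1]=2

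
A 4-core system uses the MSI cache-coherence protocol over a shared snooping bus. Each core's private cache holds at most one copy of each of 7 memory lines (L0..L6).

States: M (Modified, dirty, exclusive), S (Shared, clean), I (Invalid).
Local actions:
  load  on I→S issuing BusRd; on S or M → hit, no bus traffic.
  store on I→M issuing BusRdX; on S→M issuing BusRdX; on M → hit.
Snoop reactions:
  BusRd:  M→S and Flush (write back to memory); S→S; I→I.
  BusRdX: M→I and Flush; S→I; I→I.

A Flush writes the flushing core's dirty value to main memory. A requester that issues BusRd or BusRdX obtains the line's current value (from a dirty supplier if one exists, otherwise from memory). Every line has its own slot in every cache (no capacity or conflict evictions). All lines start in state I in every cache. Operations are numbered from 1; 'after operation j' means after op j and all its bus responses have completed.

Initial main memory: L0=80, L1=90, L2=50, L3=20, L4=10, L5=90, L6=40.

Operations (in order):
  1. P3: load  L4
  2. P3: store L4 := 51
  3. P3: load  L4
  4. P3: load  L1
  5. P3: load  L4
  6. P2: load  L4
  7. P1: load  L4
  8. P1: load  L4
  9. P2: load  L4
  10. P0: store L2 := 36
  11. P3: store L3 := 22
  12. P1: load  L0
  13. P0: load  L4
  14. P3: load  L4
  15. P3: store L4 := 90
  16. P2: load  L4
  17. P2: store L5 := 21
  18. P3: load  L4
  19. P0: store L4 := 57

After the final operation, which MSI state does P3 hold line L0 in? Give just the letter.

state = I

[1] P3: load  L4 | P0:I, P1:I, P2:I, P3:S(10) | bus: BusRd
[2] P3: store L4 := 51 | P0:I, P1:I, P2:I, P3:M(51) | bus: BusRdX
[3] P3: load  L4 | P0:I, P1:I, P2:I, P3:M(51) | bus: none
[4] P3: load  L1 | P0:I, P1:I, P2:I, P3:S(90) | bus: BusRd
[5] P3: load  L4 | P0:I, P1:I, P2:I, P3:M(51) | bus: none
[6] P2: load  L4 | P0:I, P1:I, P2:S(51), P3:S(51) | bus: BusRd,Flush
[7] P1: load  L4 | P0:I, P1:S(51), P2:S(51), P3:S(51) | bus: BusRd
[8] P1: load  L4 | P0:I, P1:S(51), P2:S(51), P3:S(51) | bus: none
[9] P2: load  L4 | P0:I, P1:S(51), P2:S(51), P3:S(51) | bus: none
[10] P0: store L2 := 36 | P0:M(36), P1:I, P2:I, P3:I | bus: BusRdX
[11] P3: store L3 := 22 | P0:I, P1:I, P2:I, P3:M(22) | bus: BusRdX
[12] P1: load  L0 | P0:I, P1:S(80), P2:I, P3:I | bus: BusRd
[13] P0: load  L4 | P0:S(51), P1:S(51), P2:S(51), P3:S(51) | bus: BusRd
[14] P3: load  L4 | P0:S(51), P1:S(51), P2:S(51), P3:S(51) | bus: none
[15] P3: store L4 := 90 | P0:I, P1:I, P2:I, P3:M(90) | bus: BusRdX
[16] P2: load  L4 | P0:I, P1:I, P2:S(90), P3:S(90) | bus: BusRd,Flush
[17] P2: store L5 := 21 | P0:I, P1:I, P2:M(21), P3:I | bus: BusRdX
[18] P3: load  L4 | P0:I, P1:I, P2:S(90), P3:S(90) | bus: none
[19] P0: store L4 := 57 | P0:M(57), P1:I, P2:I, P3:I | bus: BusRdX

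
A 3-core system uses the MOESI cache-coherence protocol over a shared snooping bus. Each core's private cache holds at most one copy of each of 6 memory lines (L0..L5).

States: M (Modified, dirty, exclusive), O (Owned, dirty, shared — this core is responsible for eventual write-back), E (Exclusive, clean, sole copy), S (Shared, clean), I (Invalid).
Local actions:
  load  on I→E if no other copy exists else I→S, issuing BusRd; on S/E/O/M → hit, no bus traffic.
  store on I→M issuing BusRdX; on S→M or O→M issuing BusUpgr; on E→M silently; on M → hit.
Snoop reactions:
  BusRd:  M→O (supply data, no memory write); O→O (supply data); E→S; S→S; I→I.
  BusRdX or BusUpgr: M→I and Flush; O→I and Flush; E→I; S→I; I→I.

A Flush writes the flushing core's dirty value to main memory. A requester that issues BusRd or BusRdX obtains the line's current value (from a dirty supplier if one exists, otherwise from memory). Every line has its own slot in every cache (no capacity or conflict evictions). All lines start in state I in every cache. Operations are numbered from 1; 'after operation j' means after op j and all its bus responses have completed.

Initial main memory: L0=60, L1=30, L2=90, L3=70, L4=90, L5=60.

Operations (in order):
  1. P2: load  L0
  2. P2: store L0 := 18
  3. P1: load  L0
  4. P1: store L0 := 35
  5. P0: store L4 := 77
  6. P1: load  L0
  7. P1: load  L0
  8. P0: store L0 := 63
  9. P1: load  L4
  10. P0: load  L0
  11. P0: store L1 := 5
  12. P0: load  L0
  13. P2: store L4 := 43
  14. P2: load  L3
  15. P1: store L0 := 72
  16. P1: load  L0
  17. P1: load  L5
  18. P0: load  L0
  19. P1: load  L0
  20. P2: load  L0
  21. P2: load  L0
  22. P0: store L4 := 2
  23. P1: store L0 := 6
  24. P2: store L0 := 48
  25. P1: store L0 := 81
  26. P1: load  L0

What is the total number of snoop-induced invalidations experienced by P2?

  op1 P2: load  L0 → I/I/E on L0; bus BusRd; mem=60
  op2 P2: store L0 := 18 → I/I/M on L0; bus (none); mem=60
  op3 P1: load  L0 → I/S/O on L0; bus BusRd; mem=60
  op4 P1: store L0 := 35 → I/M/I on L0; bus BusUpgr Flush; mem=18
  op5 P0: store L4 := 77 → M/I/I on L4; bus BusRdX; mem=90
  op6 P1: load  L0 → I/M/I on L0; bus (none); mem=18
  op7 P1: load  L0 → I/M/I on L0; bus (none); mem=18
  op8 P0: store L0 := 63 → M/I/I on L0; bus BusRdX Flush; mem=35
  op9 P1: load  L4 → O/S/I on L4; bus BusRd; mem=90
  op10 P0: load  L0 → M/I/I on L0; bus (none); mem=35
  op11 P0: store L1 := 5 → M/I/I on L1; bus BusRdX; mem=30
  op12 P0: load  L0 → M/I/I on L0; bus (none); mem=35
  op13 P2: store L4 := 43 → I/I/M on L4; bus BusRdX Flush; mem=77
  op14 P2: load  L3 → I/I/E on L3; bus BusRd; mem=70
  op15 P1: store L0 := 72 → I/M/I on L0; bus BusRdX Flush; mem=63
  op16 P1: load  L0 → I/M/I on L0; bus (none); mem=63
  op17 P1: load  L5 → I/E/I on L5; bus BusRd; mem=60
  op18 P0: load  L0 → S/O/I on L0; bus BusRd; mem=63
  op19 P1: load  L0 → S/O/I on L0; bus (none); mem=63
  op20 P2: load  L0 → S/O/S on L0; bus BusRd; mem=63
  op21 P2: load  L0 → S/O/S on L0; bus (none); mem=63
  op22 P0: store L4 := 2 → M/I/I on L4; bus BusRdX Flush; mem=43
  op23 P1: store L0 := 6 → I/M/I on L0; bus BusUpgr; mem=63
  op24 P2: store L0 := 48 → I/I/M on L0; bus BusRdX Flush; mem=6
  op25 P1: store L0 := 81 → I/M/I on L0; bus BusRdX Flush; mem=48
  op26 P1: load  L0 → I/M/I on L0; bus (none); mem=48

invalidations = 4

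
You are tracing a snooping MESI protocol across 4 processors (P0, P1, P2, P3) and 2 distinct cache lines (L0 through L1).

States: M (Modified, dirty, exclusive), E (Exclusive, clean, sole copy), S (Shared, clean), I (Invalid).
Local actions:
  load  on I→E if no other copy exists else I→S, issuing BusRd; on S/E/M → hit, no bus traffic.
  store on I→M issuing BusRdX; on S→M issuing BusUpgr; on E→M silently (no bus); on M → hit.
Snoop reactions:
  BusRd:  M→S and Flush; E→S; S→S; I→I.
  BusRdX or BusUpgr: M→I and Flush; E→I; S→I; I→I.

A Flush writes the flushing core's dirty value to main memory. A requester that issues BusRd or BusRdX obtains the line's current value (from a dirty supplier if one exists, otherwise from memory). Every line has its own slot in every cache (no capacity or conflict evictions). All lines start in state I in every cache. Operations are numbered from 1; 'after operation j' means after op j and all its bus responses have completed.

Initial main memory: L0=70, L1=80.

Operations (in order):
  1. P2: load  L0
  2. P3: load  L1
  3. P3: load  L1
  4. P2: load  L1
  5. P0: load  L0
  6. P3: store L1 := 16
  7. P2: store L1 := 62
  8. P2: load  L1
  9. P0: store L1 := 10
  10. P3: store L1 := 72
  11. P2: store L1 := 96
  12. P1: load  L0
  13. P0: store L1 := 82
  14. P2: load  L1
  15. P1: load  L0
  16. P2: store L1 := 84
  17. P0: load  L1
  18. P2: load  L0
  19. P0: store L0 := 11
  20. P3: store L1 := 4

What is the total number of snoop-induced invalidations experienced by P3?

1. P2: load  L0  bus=[BusRd]  L0: P0=I P1=I P2=E P3=I  mem[L0]=70
2. P3: load  L1  bus=[BusRd]  L1: P0=I P1=I P2=I P3=E  mem[L1]=80
3. P3: load  L1  bus=[-]  L1: P0=I P1=I P2=I P3=E  mem[L1]=80
4. P2: load  L1  bus=[BusRd]  L1: P0=I P1=I P2=S P3=S  mem[L1]=80
5. P0: load  L0  bus=[BusRd]  L0: P0=S P1=I P2=S P3=I  mem[L0]=70
6. P3: store L1 := 16  bus=[BusUpgr]  L1: P0=I P1=I P2=I P3=M  mem[L1]=80
7. P2: store L1 := 62  bus=[BusRdX,Flush]  L1: P0=I P1=I P2=M P3=I  mem[L1]=16
8. P2: load  L1  bus=[-]  L1: P0=I P1=I P2=M P3=I  mem[L1]=16
9. P0: store L1 := 10  bus=[BusRdX,Flush]  L1: P0=M P1=I P2=I P3=I  mem[L1]=62
10. P3: store L1 := 72  bus=[BusRdX,Flush]  L1: P0=I P1=I P2=I P3=M  mem[L1]=10
11. P2: store L1 := 96  bus=[BusRdX,Flush]  L1: P0=I P1=I P2=M P3=I  mem[L1]=72
12. P1: load  L0  bus=[BusRd]  L0: P0=S P1=S P2=S P3=I  mem[L0]=70
13. P0: store L1 := 82  bus=[BusRdX,Flush]  L1: P0=M P1=I P2=I P3=I  mem[L1]=96
14. P2: load  L1  bus=[BusRd,Flush]  L1: P0=S P1=I P2=S P3=I  mem[L1]=82
15. P1: load  L0  bus=[-]  L0: P0=S P1=S P2=S P3=I  mem[L0]=70
16. P2: store L1 := 84  bus=[BusUpgr]  L1: P0=I P1=I P2=M P3=I  mem[L1]=82
17. P0: load  L1  bus=[BusRd,Flush]  L1: P0=S P1=I P2=S P3=I  mem[L1]=84
18. P2: load  L0  bus=[-]  L0: P0=S P1=S P2=S P3=I  mem[L0]=70
19. P0: store L0 := 11  bus=[BusUpgr]  L0: P0=M P1=I P2=I P3=I  mem[L0]=70
20. P3: store L1 := 4  bus=[BusRdX]  L1: P0=I P1=I P2=I P3=M  mem[L1]=84

invalidations = 2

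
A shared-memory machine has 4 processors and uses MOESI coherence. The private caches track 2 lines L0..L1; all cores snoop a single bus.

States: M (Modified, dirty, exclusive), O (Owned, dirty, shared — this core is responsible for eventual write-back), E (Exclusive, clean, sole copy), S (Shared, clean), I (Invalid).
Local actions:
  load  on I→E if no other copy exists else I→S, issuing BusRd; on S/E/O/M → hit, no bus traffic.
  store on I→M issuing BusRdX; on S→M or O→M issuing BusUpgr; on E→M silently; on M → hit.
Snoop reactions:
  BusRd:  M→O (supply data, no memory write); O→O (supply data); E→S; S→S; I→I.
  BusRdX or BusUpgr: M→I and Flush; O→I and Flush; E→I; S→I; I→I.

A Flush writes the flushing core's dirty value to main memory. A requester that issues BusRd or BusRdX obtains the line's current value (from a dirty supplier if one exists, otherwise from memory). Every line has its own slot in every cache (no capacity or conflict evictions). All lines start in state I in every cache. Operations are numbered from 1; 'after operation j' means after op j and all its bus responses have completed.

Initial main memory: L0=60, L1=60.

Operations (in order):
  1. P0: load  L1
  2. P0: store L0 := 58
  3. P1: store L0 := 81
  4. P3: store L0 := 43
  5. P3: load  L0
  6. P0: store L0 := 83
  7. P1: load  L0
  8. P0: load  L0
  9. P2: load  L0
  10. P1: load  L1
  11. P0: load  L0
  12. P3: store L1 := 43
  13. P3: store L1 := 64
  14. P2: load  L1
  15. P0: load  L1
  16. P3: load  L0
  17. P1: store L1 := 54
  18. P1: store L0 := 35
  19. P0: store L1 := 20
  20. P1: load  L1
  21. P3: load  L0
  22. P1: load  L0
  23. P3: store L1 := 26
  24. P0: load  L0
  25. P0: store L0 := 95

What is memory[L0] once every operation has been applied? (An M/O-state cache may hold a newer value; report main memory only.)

memory[L0] = 35

1. P0: load  L1  bus=[BusRd]  L1: P0=E P1=I P2=I P3=I  mem[L1]=60
2. P0: store L0 := 58  bus=[BusRdX]  L0: P0=M P1=I P2=I P3=I  mem[L0]=60
3. P1: store L0 := 81  bus=[BusRdX,Flush]  L0: P0=I P1=M P2=I P3=I  mem[L0]=58
4. P3: store L0 := 43  bus=[BusRdX,Flush]  L0: P0=I P1=I P2=I P3=M  mem[L0]=81
5. P3: load  L0  bus=[-]  L0: P0=I P1=I P2=I P3=M  mem[L0]=81
6. P0: store L0 := 83  bus=[BusRdX,Flush]  L0: P0=M P1=I P2=I P3=I  mem[L0]=43
7. P1: load  L0  bus=[BusRd]  L0: P0=O P1=S P2=I P3=I  mem[L0]=43
8. P0: load  L0  bus=[-]  L0: P0=O P1=S P2=I P3=I  mem[L0]=43
9. P2: load  L0  bus=[BusRd]  L0: P0=O P1=S P2=S P3=I  mem[L0]=43
10. P1: load  L1  bus=[BusRd]  L1: P0=S P1=S P2=I P3=I  mem[L1]=60
11. P0: load  L0  bus=[-]  L0: P0=O P1=S P2=S P3=I  mem[L0]=43
12. P3: store L1 := 43  bus=[BusRdX]  L1: P0=I P1=I P2=I P3=M  mem[L1]=60
13. P3: store L1 := 64  bus=[-]  L1: P0=I P1=I P2=I P3=M  mem[L1]=60
14. P2: load  L1  bus=[BusRd]  L1: P0=I P1=I P2=S P3=O  mem[L1]=60
15. P0: load  L1  bus=[BusRd]  L1: P0=S P1=I P2=S P3=O  mem[L1]=60
16. P3: load  L0  bus=[BusRd]  L0: P0=O P1=S P2=S P3=S  mem[L0]=43
17. P1: store L1 := 54  bus=[BusRdX,Flush]  L1: P0=I P1=M P2=I P3=I  mem[L1]=64
18. P1: store L0 := 35  bus=[BusUpgr,Flush]  L0: P0=I P1=M P2=I P3=I  mem[L0]=83
19. P0: store L1 := 20  bus=[BusRdX,Flush]  L1: P0=M P1=I P2=I P3=I  mem[L1]=54
20. P1: load  L1  bus=[BusRd]  L1: P0=O P1=S P2=I P3=I  mem[L1]=54
21. P3: load  L0  bus=[BusRd]  L0: P0=I P1=O P2=I P3=S  mem[L0]=83
22. P1: load  L0  bus=[-]  L0: P0=I P1=O P2=I P3=S  mem[L0]=83
23. P3: store L1 := 26  bus=[BusRdX,Flush]  L1: P0=I P1=I P2=I P3=M  mem[L1]=20
24. P0: load  L0  bus=[BusRd]  L0: P0=S P1=O P2=I P3=S  mem[L0]=83
25. P0: store L0 := 95  bus=[BusUpgr,Flush]  L0: P0=M P1=I P2=I P3=I  mem[L0]=35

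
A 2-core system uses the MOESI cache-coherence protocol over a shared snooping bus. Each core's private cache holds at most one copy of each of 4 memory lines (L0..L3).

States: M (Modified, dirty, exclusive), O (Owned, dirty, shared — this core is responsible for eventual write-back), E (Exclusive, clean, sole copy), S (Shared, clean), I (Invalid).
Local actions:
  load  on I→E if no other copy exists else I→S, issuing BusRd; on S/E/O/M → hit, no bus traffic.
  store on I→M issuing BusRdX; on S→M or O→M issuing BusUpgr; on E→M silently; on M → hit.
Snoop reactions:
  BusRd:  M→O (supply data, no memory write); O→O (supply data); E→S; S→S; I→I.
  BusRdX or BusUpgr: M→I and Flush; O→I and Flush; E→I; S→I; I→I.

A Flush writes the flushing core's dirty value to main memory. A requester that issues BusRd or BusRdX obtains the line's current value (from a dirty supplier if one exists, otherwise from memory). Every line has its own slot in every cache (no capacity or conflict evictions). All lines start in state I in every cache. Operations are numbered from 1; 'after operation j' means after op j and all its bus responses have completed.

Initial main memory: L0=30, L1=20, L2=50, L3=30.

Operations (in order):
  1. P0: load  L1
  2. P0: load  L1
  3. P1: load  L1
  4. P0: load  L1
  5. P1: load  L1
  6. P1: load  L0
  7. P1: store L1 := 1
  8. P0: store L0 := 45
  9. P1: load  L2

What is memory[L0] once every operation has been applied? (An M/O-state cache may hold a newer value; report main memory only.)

[1] P0: load  L1 | P0:E(20), P1:I | bus: BusRd
[2] P0: load  L1 | P0:E(20), P1:I | bus: none
[3] P1: load  L1 | P0:S(20), P1:S(20) | bus: BusRd
[4] P0: load  L1 | P0:S(20), P1:S(20) | bus: none
[5] P1: load  L1 | P0:S(20), P1:S(20) | bus: none
[6] P1: load  L0 | P0:I, P1:E(30) | bus: BusRd
[7] P1: store L1 := 1 | P0:I, P1:M(1) | bus: BusUpgr
[8] P0: store L0 := 45 | P0:M(45), P1:I | bus: BusRdX
[9] P1: load  L2 | P0:I, P1:E(50) | bus: BusRd

memory[L0] = 30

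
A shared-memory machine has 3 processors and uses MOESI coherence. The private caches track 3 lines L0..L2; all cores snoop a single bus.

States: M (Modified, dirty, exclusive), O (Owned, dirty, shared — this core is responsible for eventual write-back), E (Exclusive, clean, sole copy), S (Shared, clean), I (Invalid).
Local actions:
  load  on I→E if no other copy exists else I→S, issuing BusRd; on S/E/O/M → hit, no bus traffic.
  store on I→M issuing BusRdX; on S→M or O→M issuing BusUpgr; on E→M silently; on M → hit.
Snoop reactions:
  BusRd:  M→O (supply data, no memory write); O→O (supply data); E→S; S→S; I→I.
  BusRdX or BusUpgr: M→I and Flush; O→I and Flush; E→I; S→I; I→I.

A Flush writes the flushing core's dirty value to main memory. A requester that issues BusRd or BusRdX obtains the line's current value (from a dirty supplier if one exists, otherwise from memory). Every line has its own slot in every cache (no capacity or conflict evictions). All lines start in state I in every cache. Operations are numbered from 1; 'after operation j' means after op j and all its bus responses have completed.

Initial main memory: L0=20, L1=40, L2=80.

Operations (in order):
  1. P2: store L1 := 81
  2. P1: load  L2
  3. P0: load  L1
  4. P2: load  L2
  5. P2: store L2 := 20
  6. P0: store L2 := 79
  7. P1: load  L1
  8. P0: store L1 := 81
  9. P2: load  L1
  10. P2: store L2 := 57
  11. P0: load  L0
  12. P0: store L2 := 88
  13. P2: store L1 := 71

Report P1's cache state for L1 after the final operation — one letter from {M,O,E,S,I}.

1. P2: store L1 := 81  bus=[BusRdX]  L1: P0=I P1=I P2=M  mem[L1]=40
2. P1: load  L2  bus=[BusRd]  L2: P0=I P1=E P2=I  mem[L2]=80
3. P0: load  L1  bus=[BusRd]  L1: P0=S P1=I P2=O  mem[L1]=40
4. P2: load  L2  bus=[BusRd]  L2: P0=I P1=S P2=S  mem[L2]=80
5. P2: store L2 := 20  bus=[BusUpgr]  L2: P0=I P1=I P2=M  mem[L2]=80
6. P0: store L2 := 79  bus=[BusRdX,Flush]  L2: P0=M P1=I P2=I  mem[L2]=20
7. P1: load  L1  bus=[BusRd]  L1: P0=S P1=S P2=O  mem[L1]=40
8. P0: store L1 := 81  bus=[BusUpgr,Flush]  L1: P0=M P1=I P2=I  mem[L1]=81
9. P2: load  L1  bus=[BusRd]  L1: P0=O P1=I P2=S  mem[L1]=81
10. P2: store L2 := 57  bus=[BusRdX,Flush]  L2: P0=I P1=I P2=M  mem[L2]=79
11. P0: load  L0  bus=[BusRd]  L0: P0=E P1=I P2=I  mem[L0]=20
12. P0: store L2 := 88  bus=[BusRdX,Flush]  L2: P0=M P1=I P2=I  mem[L2]=57
13. P2: store L1 := 71  bus=[BusUpgr,Flush]  L1: P0=I P1=I P2=M  mem[L1]=81

state = I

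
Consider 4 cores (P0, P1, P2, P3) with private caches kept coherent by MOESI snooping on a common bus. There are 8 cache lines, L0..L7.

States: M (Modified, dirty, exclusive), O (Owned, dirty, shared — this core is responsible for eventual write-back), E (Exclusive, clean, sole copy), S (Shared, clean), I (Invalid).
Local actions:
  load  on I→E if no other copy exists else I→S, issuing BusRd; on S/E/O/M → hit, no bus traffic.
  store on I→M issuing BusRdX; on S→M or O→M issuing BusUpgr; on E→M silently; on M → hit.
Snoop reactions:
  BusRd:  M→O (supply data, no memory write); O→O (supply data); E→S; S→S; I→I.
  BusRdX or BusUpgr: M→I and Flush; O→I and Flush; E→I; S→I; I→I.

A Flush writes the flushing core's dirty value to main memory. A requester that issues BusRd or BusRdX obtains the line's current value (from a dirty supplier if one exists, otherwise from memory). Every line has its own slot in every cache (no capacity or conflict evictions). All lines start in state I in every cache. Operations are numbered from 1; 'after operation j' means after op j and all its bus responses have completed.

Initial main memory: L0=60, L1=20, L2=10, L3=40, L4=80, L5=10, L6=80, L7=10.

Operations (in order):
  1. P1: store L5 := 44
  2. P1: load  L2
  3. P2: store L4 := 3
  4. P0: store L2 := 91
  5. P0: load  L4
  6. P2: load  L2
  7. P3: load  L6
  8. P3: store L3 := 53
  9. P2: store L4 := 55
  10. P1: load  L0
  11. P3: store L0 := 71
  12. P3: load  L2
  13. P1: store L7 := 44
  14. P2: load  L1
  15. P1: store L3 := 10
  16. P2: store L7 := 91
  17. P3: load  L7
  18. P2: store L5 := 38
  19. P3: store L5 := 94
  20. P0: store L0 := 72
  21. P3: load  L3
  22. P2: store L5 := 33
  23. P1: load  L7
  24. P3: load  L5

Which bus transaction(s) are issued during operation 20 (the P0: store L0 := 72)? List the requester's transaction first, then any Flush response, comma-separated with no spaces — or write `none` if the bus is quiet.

bus = BusRdX,Flush

step 1: P1: store L5 := 44  ⟶  IMII  (L5)  txn=BusRdX  M[L5]=10
step 2: P1: load  L2  ⟶  IEII  (L2)  txn=BusRd  M[L2]=10
step 3: P2: store L4 := 3  ⟶  IIMI  (L4)  txn=BusRdX  M[L4]=80
step 4: P0: store L2 := 91  ⟶  MIII  (L2)  txn=BusRdX  M[L2]=10
step 5: P0: load  L4  ⟶  SIOI  (L4)  txn=BusRd  M[L4]=80
step 6: P2: load  L2  ⟶  OISI  (L2)  txn=BusRd  M[L2]=10
step 7: P3: load  L6  ⟶  IIIE  (L6)  txn=BusRd  M[L6]=80
step 8: P3: store L3 := 53  ⟶  IIIM  (L3)  txn=BusRdX  M[L3]=40
step 9: P2: store L4 := 55  ⟶  IIMI  (L4)  txn=BusUpgr  M[L4]=80
step 10: P1: load  L0  ⟶  IEII  (L0)  txn=BusRd  M[L0]=60
step 11: P3: store L0 := 71  ⟶  IIIM  (L0)  txn=BusRdX  M[L0]=60
step 12: P3: load  L2  ⟶  OISS  (L2)  txn=BusRd  M[L2]=10
step 13: P1: store L7 := 44  ⟶  IMII  (L7)  txn=BusRdX  M[L7]=10
step 14: P2: load  L1  ⟶  IIEI  (L1)  txn=BusRd  M[L1]=20
step 15: P1: store L3 := 10  ⟶  IMII  (L3)  txn=BusRdX+Flush  M[L3]=53
step 16: P2: store L7 := 91  ⟶  IIMI  (L7)  txn=BusRdX+Flush  M[L7]=44
step 17: P3: load  L7  ⟶  IIOS  (L7)  txn=BusRd  M[L7]=44
step 18: P2: store L5 := 38  ⟶  IIMI  (L5)  txn=BusRdX+Flush  M[L5]=44
step 19: P3: store L5 := 94  ⟶  IIIM  (L5)  txn=BusRdX+Flush  M[L5]=38
step 20: P0: store L0 := 72  ⟶  MIII  (L0)  txn=BusRdX+Flush  M[L0]=71
step 21: P3: load  L3  ⟶  IOIS  (L3)  txn=BusRd  M[L3]=53
step 22: P2: store L5 := 33  ⟶  IIMI  (L5)  txn=BusRdX+Flush  M[L5]=94
step 23: P1: load  L7  ⟶  ISOS  (L7)  txn=BusRd  M[L7]=44
step 24: P3: load  L5  ⟶  IIOS  (L5)  txn=BusRd  M[L5]=94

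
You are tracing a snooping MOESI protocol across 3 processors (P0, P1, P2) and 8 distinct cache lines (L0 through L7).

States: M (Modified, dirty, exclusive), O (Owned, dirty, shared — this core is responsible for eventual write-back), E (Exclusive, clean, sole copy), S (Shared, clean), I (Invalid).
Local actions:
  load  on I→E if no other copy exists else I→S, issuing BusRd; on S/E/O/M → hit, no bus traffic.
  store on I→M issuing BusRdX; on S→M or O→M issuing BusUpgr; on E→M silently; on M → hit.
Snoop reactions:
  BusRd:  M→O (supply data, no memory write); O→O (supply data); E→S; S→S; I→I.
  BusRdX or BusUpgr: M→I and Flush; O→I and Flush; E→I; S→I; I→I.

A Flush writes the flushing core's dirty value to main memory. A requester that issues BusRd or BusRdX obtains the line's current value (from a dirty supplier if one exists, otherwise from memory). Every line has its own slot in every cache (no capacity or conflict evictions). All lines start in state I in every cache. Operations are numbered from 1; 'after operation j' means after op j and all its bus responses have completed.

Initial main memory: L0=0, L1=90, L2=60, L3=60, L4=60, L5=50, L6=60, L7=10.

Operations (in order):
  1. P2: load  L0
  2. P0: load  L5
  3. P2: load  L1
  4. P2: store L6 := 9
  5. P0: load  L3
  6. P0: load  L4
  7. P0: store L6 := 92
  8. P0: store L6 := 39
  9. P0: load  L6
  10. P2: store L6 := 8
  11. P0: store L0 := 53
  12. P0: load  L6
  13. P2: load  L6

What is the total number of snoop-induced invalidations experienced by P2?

step 1: P2: load  L0  ⟶  IIE  (L0)  txn=BusRd  M[L0]=0
step 2: P0: load  L5  ⟶  EII  (L5)  txn=BusRd  M[L5]=50
step 3: P2: load  L1  ⟶  IIE  (L1)  txn=BusRd  M[L1]=90
step 4: P2: store L6 := 9  ⟶  IIM  (L6)  txn=BusRdX  M[L6]=60
step 5: P0: load  L3  ⟶  EII  (L3)  txn=BusRd  M[L3]=60
step 6: P0: load  L4  ⟶  EII  (L4)  txn=BusRd  M[L4]=60
step 7: P0: store L6 := 92  ⟶  MII  (L6)  txn=BusRdX+Flush  M[L6]=9
step 8: P0: store L6 := 39  ⟶  MII  (L6)  txn=∅  M[L6]=9
step 9: P0: load  L6  ⟶  MII  (L6)  txn=∅  M[L6]=9
step 10: P2: store L6 := 8  ⟶  IIM  (L6)  txn=BusRdX+Flush  M[L6]=39
step 11: P0: store L0 := 53  ⟶  MII  (L0)  txn=BusRdX  M[L0]=0
step 12: P0: load  L6  ⟶  SIO  (L6)  txn=BusRd  M[L6]=39
step 13: P2: load  L6  ⟶  SIO  (L6)  txn=∅  M[L6]=39

invalidations = 2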